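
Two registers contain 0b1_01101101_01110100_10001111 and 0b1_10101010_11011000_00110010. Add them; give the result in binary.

0b11000110000100110011000001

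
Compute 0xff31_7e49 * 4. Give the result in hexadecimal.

0x3fcc5f924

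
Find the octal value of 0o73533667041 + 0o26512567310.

Add column by column in base 8, right to left:
  1+0 = 1
  4+1 = 5
  0+3 = 3
  7+7 = 6 carry 1
  6+6+1 = 5 carry 1
  6+5+1 = 4 carry 1
  3+2+1 = 6
  3+1 = 4
  5+5 = 2 carry 1
  3+6+1 = 2 carry 1
  7+2+1 = 2 carry 1
  final carry 1

0o122246456351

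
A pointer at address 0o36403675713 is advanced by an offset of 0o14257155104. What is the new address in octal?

0o52663053017

Add column by column in base 8, right to left:
  3+4 = 7
  1+0 = 1
  7+1 = 0 carry 1
  5+5+1 = 3 carry 1
  7+5+1 = 5 carry 1
  6+1+1 = 0 carry 1
  3+7+1 = 3 carry 1
  0+5+1 = 6
  4+2 = 6
  6+4 = 2 carry 1
  3+1+1 = 5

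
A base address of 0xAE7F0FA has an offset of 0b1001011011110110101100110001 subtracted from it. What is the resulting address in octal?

0o136102711

0xAE7F0FA = 0o1271770372 in octal.
0b1001011011110110101100110001 = 0o1133665461 in octal.
Subtract column by column in base 8:
  2-1 → 1
  7-6 → 1
  3-4 → 7 (borrow)
  0-5-1 → 2 (borrow)
  7-6-1 → 0
  7-6 → 1
  1-3 → 6 (borrow)
  7-3-1 → 3
  2-1 → 1
  1-1 → 0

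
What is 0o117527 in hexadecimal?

Each octal digit is 3 bits: 1=001 1=001 7=111 5=101 2=010 7=111.
Group the bits into nibbles: 1001 1111 0101 0111 → 9F57.

0x9F57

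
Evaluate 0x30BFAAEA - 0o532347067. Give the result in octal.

0x30BFAAEA = 0o6057725352 in octal.
Subtract column by column in base 8:
  2-7 → 3 (borrow)
  5-6-1 → 6 (borrow)
  3-0-1 → 2
  5-7 → 6 (borrow)
  2-4-1 → 5 (borrow)
  7-3-1 → 3
  7-2 → 5
  5-3 → 2
  0-5 → 3 (borrow)
  6-0-1 → 5

0o5325356263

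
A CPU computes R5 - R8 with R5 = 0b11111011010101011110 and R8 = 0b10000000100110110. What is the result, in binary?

Subtract column by column in base 2:
  0-0 → 0
  1-1 → 0
  1-1 → 0
  1-0 → 1
  1-1 → 0
  0-1 → 1 (borrow)
  1-0-1 → 0
  0-0 → 0
  1-1 → 0
  0-0 → 0
  1-0 → 1
  0-0 → 0
  1-0 → 1
  1-0 → 1
  0-0 → 0
  1-0 → 1
  1-1 → 0
  1-0 → 1
  1-0 → 1
  1-0 → 1

0b11101011010000101000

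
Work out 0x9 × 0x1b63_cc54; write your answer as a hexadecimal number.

0xf6822ef4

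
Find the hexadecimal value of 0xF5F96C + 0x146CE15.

Add column by column in base 16, right to left:
  C+5 = 1 carry 1
  6+1+1 = 8
  9+E = 7 carry 1
  F+C+1 = C carry 1
  5+6+1 = C
  F+4 = 3 carry 1
  0+1+1 = 2

0x23CC781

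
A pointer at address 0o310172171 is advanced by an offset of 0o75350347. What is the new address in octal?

0o405542540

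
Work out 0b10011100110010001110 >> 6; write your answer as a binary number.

0b10011100110010

Right shift by 6: drop the 6 least-significant bits.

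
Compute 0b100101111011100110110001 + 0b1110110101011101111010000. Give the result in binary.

Add column by column in base 2, right to left:
  1+0 = 1
  0+0 = 0
  0+0 = 0
  0+0 = 0
  1+1 = 0 carry 1
  1+0+1 = 0 carry 1
  0+1+1 = 0 carry 1
  1+1+1 = 1 carry 1
  1+1+1 = 1 carry 1
  0+1+1 = 0 carry 1
  0+0+1 = 1
  1+1 = 0 carry 1
  1+1+1 = 1 carry 1
  1+1+1 = 1 carry 1
  0+0+1 = 1
  1+1 = 0 carry 1
  1+0+1 = 0 carry 1
  1+1+1 = 1 carry 1
  1+0+1 = 0 carry 1
  0+1+1 = 0 carry 1
  1+1+1 = 1 carry 1
  0+0+1 = 1
  0+1 = 1
  1+1 = 0 carry 1
  0+1+1 = 0 carry 1
  final carry 1

0b10011100100111010110000001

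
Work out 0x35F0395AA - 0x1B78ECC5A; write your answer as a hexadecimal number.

0x1A774C950

Subtract column by column in base 16:
  A-A → 0
  A-5 → 5
  5-C → 9 (borrow)
  9-C-1 → C (borrow)
  3-E-1 → 4 (borrow)
  0-8-1 → 7 (borrow)
  F-7-1 → 7
  5-B → A (borrow)
  3-1-1 → 1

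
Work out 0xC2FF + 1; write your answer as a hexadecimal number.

The trailing 2 digits are F (max in base 16), so adding 1 cascades: they roll to 0 and the next digit up increments.

0xC300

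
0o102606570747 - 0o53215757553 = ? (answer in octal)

0o27370611174

Subtract column by column in base 8:
  7-3 → 4
  4-5 → 7 (borrow)
  7-5-1 → 1
  0-7 → 1 (borrow)
  7-5-1 → 1
  5-7 → 6 (borrow)
  6-5-1 → 0
  0-1 → 7 (borrow)
  6-2-1 → 3
  2-3 → 7 (borrow)
  0-5-1 → 2 (borrow)
  1-0-1 → 0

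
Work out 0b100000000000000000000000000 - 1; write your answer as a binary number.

The trailing 26 digits are 0, so subtracting 1 borrows through: they become 1 and the next digit up decrements.

0b11111111111111111111111111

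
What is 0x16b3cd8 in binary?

0b1011010110011110011011000

Expand each hex digit to 4 bits: 1=0001 6=0110 b=1011 3=0011 c=1100 d=1101 8=1000.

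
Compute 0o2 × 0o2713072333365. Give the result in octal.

0o5626164666752

Multiply each base-8 digit by 2, carrying:
  5×2 = 10 → write 2 carry 1
  6×2+1 = 13 → write 5 carry 1
  3×2+1 = 7 → write 7
  3×2 = 6 → write 6
  3×2 = 6 → write 6
  3×2 = 6 → write 6
  2×2 = 4 → write 4
  7×2 = 14 → write 6 carry 1
  0×2+1 = 1 → write 1
  3×2 = 6 → write 6
  1×2 = 2 → write 2
  7×2 = 14 → write 6 carry 1
  2×2+1 = 5 → write 5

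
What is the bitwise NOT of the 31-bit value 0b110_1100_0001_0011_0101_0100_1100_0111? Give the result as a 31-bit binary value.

Invert each bit: 1101100000100110101010011000111 → 0010011111011001010101100111000.

0b0010011111011001010101100111000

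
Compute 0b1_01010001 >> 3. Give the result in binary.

Right shift by 3: drop the 3 least-significant bits.

0b101010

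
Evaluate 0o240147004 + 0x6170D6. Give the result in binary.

0b10111000100011111011011010

0o240147004 = 0b10100000001100111000000100 in binary.
0x6170D6 = 0b11000010111000011010110 in binary.
Add column by column in base 2, right to left:
  0+0 = 0
  0+1 = 1
  1+1 = 0 carry 1
  0+0+1 = 1
  0+1 = 1
  0+0 = 0
  0+1 = 1
  0+1 = 1
  0+0 = 0
  1+0 = 1
  1+0 = 1
  1+0 = 1
  0+1 = 1
  0+1 = 1
  1+1 = 0 carry 1
  1+0+1 = 0 carry 1
  0+1+1 = 0 carry 1
  0+0+1 = 1
  0+0 = 0
  0+0 = 0
  0+0 = 0
  0+1 = 1
  0+1 = 1
  1+0 = 1
  0+0 = 0
  1+0 = 1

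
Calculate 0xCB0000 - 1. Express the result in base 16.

The trailing 4 digits are 0, so subtracting 1 borrows through: they become F and the next digit up decrements.

0xCAFFFF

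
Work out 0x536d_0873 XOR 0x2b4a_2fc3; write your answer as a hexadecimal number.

XOR each hex digit independently (no carries):
  5^2=7, 3^b=8, 6^4=2, d^a=7, 0^2=2, 8^f=7, 7^c=b, 3^3=0

0x782727b0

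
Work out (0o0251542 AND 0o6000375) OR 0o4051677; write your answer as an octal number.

0o4051777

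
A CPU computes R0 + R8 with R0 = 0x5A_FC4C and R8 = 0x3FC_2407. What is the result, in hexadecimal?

0x4572053

Add column by column in base 16, right to left:
  C+7 = 3 carry 1
  4+0+1 = 5
  C+4 = 0 carry 1
  F+2+1 = 2 carry 1
  A+C+1 = 7 carry 1
  5+F+1 = 5 carry 1
  0+3+1 = 4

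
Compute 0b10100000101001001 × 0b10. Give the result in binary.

Multiply each base-2 digit by 2, carrying:
  1×2 = 2 → write 0 carry 1
  0×2+1 = 1 → write 1
  0×2 = 0 → write 0
  1×2 = 2 → write 0 carry 1
  0×2+1 = 1 → write 1
  0×2 = 0 → write 0
  1×2 = 2 → write 0 carry 1
  0×2+1 = 1 → write 1
  1×2 = 2 → write 0 carry 1
  0×2+1 = 1 → write 1
  0×2 = 0 → write 0
  0×2 = 0 → write 0
  0×2 = 0 → write 0
  0×2 = 0 → write 0
  1×2 = 2 → write 0 carry 1
  0×2+1 = 1 → write 1
  1×2 = 2 → write 0 carry 1
  remaining carry: 1

0b101000001010010010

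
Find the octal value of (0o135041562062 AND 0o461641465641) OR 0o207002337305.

0o135041562062 AND 0o461641465641 = 0o021041460040.
Then OR with 0o207002337305.

0o227043777345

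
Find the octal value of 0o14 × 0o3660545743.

0o56110307244

Multiply each base-8 digit by 12, carrying:
  3×12 = 36 → write 4 carry 4
  4×12+4 = 52 → write 4 carry 6
  7×12+6 = 90 → write 2 carry 11
  5×12+11 = 71 → write 7 carry 8
  4×12+8 = 56 → write 0 carry 7
  5×12+7 = 67 → write 3 carry 8
  0×12+8 = 8 → write 0 carry 1
  6×12+1 = 73 → write 1 carry 9
  6×12+9 = 81 → write 1 carry 10
  3×12+10 = 46 → write 6 carry 5
  remaining carry: 5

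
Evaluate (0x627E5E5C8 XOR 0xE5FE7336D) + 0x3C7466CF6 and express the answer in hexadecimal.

0xC3F49439B

First 0x627E5E5C8 XOR 0xE5FE7336D = 0x87802D6A5.
Add column by column in base 16, right to left:
  5+6 = B
  A+F = 9 carry 1
  6+C+1 = 3 carry 1
  D+6+1 = 4 carry 1
  2+6+1 = 9
  0+4 = 4
  8+7 = F
  7+C = 3 carry 1
  8+3+1 = C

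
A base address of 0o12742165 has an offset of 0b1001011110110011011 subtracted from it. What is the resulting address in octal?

0o11603332

0b1001011110110011011 = 0o1136633 in octal.
Subtract column by column in base 8:
  5-3 → 2
  6-3 → 3
  1-6 → 3 (borrow)
  2-6-1 → 3 (borrow)
  4-3-1 → 0
  7-1 → 6
  2-1 → 1
  1-0 → 1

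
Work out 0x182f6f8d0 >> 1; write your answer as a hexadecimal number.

0xc17b7c68

1 bits is not a whole number of base-16 digits; in binary: 110000010111101101111100011010000 >> 1 = 11000001011110110111110001101000.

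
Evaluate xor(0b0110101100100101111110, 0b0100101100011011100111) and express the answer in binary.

XOR bit by bit (1 where the bits differ):
  0110101100100101111110
^ 0100101100011011100111
= 0010000000111110011001

0b0010000000111110011001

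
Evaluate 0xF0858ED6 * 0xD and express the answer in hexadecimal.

Multiply each base-16 digit by 13, carrying:
  6×13 = 78 → write E carry 4
  D×13+4 = 173 → write D carry 10
  E×13+10 = 192 → write 0 carry 12
  8×13+12 = 116 → write 4 carry 7
  5×13+7 = 72 → write 8 carry 4
  8×13+4 = 108 → write C carry 6
  0×13+6 = 6 → write 6
  F×13 = 195 → write 3 carry 12
  remaining carry: C

0xC36C840DE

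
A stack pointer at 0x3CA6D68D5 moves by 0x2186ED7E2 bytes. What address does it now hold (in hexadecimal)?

Add column by column in base 16, right to left:
  5+2 = 7
  D+E = B carry 1
  8+7+1 = 0 carry 1
  6+D+1 = 4 carry 1
  D+E+1 = C carry 1
  6+6+1 = D
  A+8 = 2 carry 1
  C+1+1 = E
  3+2 = 5

0x5E2DC40B7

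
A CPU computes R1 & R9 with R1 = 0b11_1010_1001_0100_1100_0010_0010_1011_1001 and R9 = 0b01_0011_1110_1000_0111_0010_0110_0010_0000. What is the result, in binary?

AND bit by bit (1 only where both bits are 1):
  1110101001010011000010001010111001
& 0100111110100001110010011000100000
= 0100101000000001000010001000100000

0b0100101000000001000010001000100000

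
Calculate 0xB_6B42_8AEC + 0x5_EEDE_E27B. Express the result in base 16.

Add column by column in base 16, right to left:
  C+B = 7 carry 1
  E+7+1 = 6 carry 1
  A+2+1 = D
  8+E = 6 carry 1
  2+E+1 = 1 carry 1
  4+D+1 = 2 carry 1
  B+E+1 = A carry 1
  6+E+1 = 5 carry 1
  B+5+1 = 1 carry 1
  final carry 1

0x115A216D67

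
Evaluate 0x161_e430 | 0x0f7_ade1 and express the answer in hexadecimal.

0x1f7edf1

OR each hex digit independently (no carries):
  1|0=1, 6|f=f, 1|7=7, e|a=e, 4|d=d, 3|e=f, 0|1=1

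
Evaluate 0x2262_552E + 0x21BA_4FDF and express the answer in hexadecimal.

0x441CA50D

Add column by column in base 16, right to left:
  E+F = D carry 1
  2+D+1 = 0 carry 1
  5+F+1 = 5 carry 1
  5+4+1 = A
  2+A = C
  6+B = 1 carry 1
  2+1+1 = 4
  2+2 = 4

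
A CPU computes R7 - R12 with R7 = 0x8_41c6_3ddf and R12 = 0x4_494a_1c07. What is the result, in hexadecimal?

Subtract column by column in base 16:
  f-7 → 8
  d-0 → d
  d-c → 1
  3-1 → 2
  6-a → c (borrow)
  c-4-1 → 7
  1-9 → 8 (borrow)
  4-4-1 → f (borrow)
  8-4-1 → 3

0x3f87c21d8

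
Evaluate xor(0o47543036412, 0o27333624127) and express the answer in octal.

0o60670612535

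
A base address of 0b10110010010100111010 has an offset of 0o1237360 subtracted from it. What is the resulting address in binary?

0o1237360 = 0b1010011111011110000 in binary.
Subtract column by column in base 2:
  0-0 → 0
  1-0 → 1
  0-0 → 0
  1-0 → 1
  1-1 → 0
  1-1 → 0
  0-1 → 1 (borrow)
  0-1-1 → 0 (borrow)
  1-0-1 → 0
  0-1 → 1 (borrow)
  1-1-1 → 1 (borrow)
  0-1-1 → 0 (borrow)
  0-1-1 → 0 (borrow)
  1-1-1 → 1 (borrow)
  0-0-1 → 1 (borrow)
  0-0-1 → 1 (borrow)
  1-1-1 → 1 (borrow)
  1-0-1 → 0
  0-1 → 1 (borrow)
  1-0-1 → 0

0b1011110011001001010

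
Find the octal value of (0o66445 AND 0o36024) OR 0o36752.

0o36756

0o66445 AND 0o36024 = 0o26004.
Then OR with 0o36752.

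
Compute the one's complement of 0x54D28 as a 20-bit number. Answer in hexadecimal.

Each hex digit d becomes F−d:
  5→A, 4→B, D→2, 2→D, 8→7

0xAB2D7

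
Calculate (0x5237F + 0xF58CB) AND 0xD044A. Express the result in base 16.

0x4044A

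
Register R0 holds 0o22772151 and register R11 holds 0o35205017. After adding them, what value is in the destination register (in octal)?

0o60177170

Add column by column in base 8, right to left:
  1+7 = 0 carry 1
  5+1+1 = 7
  1+0 = 1
  2+5 = 7
  7+0 = 7
  7+2 = 1 carry 1
  2+5+1 = 0 carry 1
  2+3+1 = 6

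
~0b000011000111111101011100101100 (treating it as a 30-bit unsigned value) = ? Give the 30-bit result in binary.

Invert each bit: 000011000111111101011100101100 → 111100111000000010100011010011.

0b111100111000000010100011010011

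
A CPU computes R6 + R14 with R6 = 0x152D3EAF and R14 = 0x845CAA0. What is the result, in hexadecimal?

0x1D73094F

Add column by column in base 16, right to left:
  F+0 = F
  A+A = 4 carry 1
  E+A+1 = 9 carry 1
  3+C+1 = 0 carry 1
  D+5+1 = 3 carry 1
  2+4+1 = 7
  5+8 = D
  1+0 = 1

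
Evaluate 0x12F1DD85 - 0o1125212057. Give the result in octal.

0o1147144526

0x12F1DD85 = 0o2274356605 in octal.
Subtract column by column in base 8:
  5-7 → 6 (borrow)
  0-5-1 → 2 (borrow)
  6-0-1 → 5
  6-2 → 4
  5-1 → 4
  3-2 → 1
  4-5 → 7 (borrow)
  7-2-1 → 4
  2-1 → 1
  2-1 → 1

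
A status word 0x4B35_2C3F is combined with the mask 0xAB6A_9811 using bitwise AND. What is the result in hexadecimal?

0x0B200811

AND each hex digit independently (no carries):
  4&A=0, B&B=B, 3&6=2, 5&A=0, 2&9=0, C&8=8, 3&1=1, F&1=1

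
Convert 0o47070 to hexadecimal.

0x4E38

Each octal digit is 3 bits: 4=100 7=111 0=000 7=111 0=000.
Group the bits into nibbles: 0100 1110 0011 1000 → 4E38.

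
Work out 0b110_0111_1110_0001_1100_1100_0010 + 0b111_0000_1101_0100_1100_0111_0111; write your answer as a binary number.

Add column by column in base 2, right to left:
  0+1 = 1
  1+1 = 0 carry 1
  0+1+1 = 0 carry 1
  0+0+1 = 1
  0+1 = 1
  0+1 = 1
  1+1 = 0 carry 1
  1+0+1 = 0 carry 1
  0+0+1 = 1
  0+0 = 0
  1+1 = 0 carry 1
  1+1+1 = 1 carry 1
  1+0+1 = 0 carry 1
  0+0+1 = 1
  0+1 = 1
  0+0 = 0
  0+1 = 1
  1+0 = 1
  1+1 = 0 carry 1
  1+1+1 = 1 carry 1
  1+0+1 = 0 carry 1
  1+0+1 = 0 carry 1
  1+0+1 = 0 carry 1
  0+0+1 = 1
  0+1 = 1
  1+1 = 0 carry 1
  1+1+1 = 1 carry 1
  final carry 1

0b1101100010110110100100111001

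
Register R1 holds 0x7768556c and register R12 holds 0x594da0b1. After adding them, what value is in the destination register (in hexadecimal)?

Add column by column in base 16, right to left:
  c+1 = d
  6+b = 1 carry 1
  5+0+1 = 6
  5+a = f
  8+d = 5 carry 1
  6+4+1 = b
  7+9 = 0 carry 1
  7+5+1 = d

0xd0b5f61d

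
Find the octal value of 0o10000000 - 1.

The trailing 7 digits are 0, so subtracting 1 borrows through: they become 7 and the next digit up decrements.

0o7777777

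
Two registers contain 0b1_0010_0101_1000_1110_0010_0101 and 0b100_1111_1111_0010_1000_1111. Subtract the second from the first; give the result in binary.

Subtract column by column in base 2:
  1-1 → 0
  0-1 → 1 (borrow)
  1-1-1 → 1 (borrow)
  0-1-1 → 0 (borrow)
  0-0-1 → 1 (borrow)
  1-0-1 → 0
  0-0 → 0
  0-1 → 1 (borrow)
  0-0-1 → 1 (borrow)
  1-1-1 → 1 (borrow)
  1-0-1 → 0
  1-0 → 1
  0-1 → 1 (borrow)
  0-1-1 → 0 (borrow)
  0-1-1 → 0 (borrow)
  1-1-1 → 1 (borrow)
  1-1-1 → 1 (borrow)
  0-1-1 → 0 (borrow)
  1-1-1 → 1 (borrow)
  0-1-1 → 0 (borrow)
  0-0-1 → 1 (borrow)
  1-0-1 → 0
  0-1 → 1 (borrow)
  0-0-1 → 1 (borrow)
  1-0-1 → 0

0b110101011001101110010110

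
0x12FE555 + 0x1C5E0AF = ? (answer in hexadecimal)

0x2F5C604

Add column by column in base 16, right to left:
  5+F = 4 carry 1
  5+A+1 = 0 carry 1
  5+0+1 = 6
  E+E = C carry 1
  F+5+1 = 5 carry 1
  2+C+1 = F
  1+1 = 2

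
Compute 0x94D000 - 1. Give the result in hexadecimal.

The trailing 3 digits are 0, so subtracting 1 borrows through: they become F and the next digit up decrements.

0x94CFFF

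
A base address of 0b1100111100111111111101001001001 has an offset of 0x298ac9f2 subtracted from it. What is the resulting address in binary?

0b111110000101010011000001010111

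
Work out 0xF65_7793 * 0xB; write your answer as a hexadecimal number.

Multiply each base-16 digit by 11, carrying:
  3×11 = 33 → write 1 carry 2
  9×11+2 = 101 → write 5 carry 6
  7×11+6 = 83 → write 3 carry 5
  7×11+5 = 82 → write 2 carry 5
  5×11+5 = 60 → write C carry 3
  6×11+3 = 69 → write 5 carry 4
  F×11+4 = 169 → write 9 carry 10
  remaining carry: A

0xA95C2351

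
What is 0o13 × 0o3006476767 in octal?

0o41110664635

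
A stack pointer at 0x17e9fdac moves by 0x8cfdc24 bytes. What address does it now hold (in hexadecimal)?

Add column by column in base 16, right to left:
  c+4 = 0 carry 1
  a+2+1 = d
  d+c = 9 carry 1
  f+d+1 = d carry 1
  9+f+1 = 9 carry 1
  e+c+1 = b carry 1
  7+8+1 = 0 carry 1
  1+0+1 = 2

0x20b9d9d0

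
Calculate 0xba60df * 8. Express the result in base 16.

0x5d306f8

Multiply each base-16 digit by 8, carrying:
  f×8 = 120 → write 8 carry 7
  d×8+7 = 111 → write f carry 6
  0×8+6 = 6 → write 6
  6×8 = 48 → write 0 carry 3
  a×8+3 = 83 → write 3 carry 5
  b×8+5 = 93 → write d carry 5
  remaining carry: 5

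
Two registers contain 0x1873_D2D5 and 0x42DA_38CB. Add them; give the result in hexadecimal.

0x5B4E0BA0

Add column by column in base 16, right to left:
  5+B = 0 carry 1
  D+C+1 = A carry 1
  2+8+1 = B
  D+3 = 0 carry 1
  3+A+1 = E
  7+D = 4 carry 1
  8+2+1 = B
  1+4 = 5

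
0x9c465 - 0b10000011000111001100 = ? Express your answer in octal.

0x9c465 = 0o2342145 in octal.
0b10000011000111001100 = 0o2030714 in octal.
Subtract column by column in base 8:
  5-4 → 1
  4-1 → 3
  1-7 → 2 (borrow)
  2-0-1 → 1
  4-3 → 1
  3-0 → 3
  2-2 → 0

0o311231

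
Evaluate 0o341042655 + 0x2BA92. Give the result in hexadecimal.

0x387003F

0o341042655 = 0x38445AD in hexadecimal.
Add column by column in base 16, right to left:
  D+2 = F
  A+9 = 3 carry 1
  5+A+1 = 0 carry 1
  4+B+1 = 0 carry 1
  4+2+1 = 7
  8+0 = 8
  3+0 = 3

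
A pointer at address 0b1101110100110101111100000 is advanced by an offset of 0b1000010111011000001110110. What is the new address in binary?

Add column by column in base 2, right to left:
  0+0 = 0
  0+1 = 1
  0+1 = 1
  0+0 = 0
  0+1 = 1
  1+1 = 0 carry 1
  1+1+1 = 1 carry 1
  1+0+1 = 0 carry 1
  1+0+1 = 0 carry 1
  1+0+1 = 0 carry 1
  0+0+1 = 1
  1+0 = 1
  0+1 = 1
  1+1 = 0 carry 1
  1+0+1 = 0 carry 1
  0+1+1 = 0 carry 1
  0+1+1 = 0 carry 1
  1+1+1 = 1 carry 1
  0+0+1 = 1
  1+1 = 0 carry 1
  1+0+1 = 0 carry 1
  1+0+1 = 0 carry 1
  0+0+1 = 1
  1+0 = 1
  1+1 = 0 carry 1
  final carry 1

0b10110001100001110001010110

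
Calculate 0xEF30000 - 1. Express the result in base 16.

0xEF2FFFF

The trailing 4 digits are 0, so subtracting 1 borrows through: they become F and the next digit up decrements.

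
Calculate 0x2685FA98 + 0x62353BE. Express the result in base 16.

0x2CA94E56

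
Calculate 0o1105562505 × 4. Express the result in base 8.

0o4426712424

Multiply each base-8 digit by 4, carrying:
  5×4 = 20 → write 4 carry 2
  0×4+2 = 2 → write 2
  5×4 = 20 → write 4 carry 2
  2×4+2 = 10 → write 2 carry 1
  6×4+1 = 25 → write 1 carry 3
  5×4+3 = 23 → write 7 carry 2
  5×4+2 = 22 → write 6 carry 2
  0×4+2 = 2 → write 2
  1×4 = 4 → write 4
  1×4 = 4 → write 4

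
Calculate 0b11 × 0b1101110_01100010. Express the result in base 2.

0b10100101100100110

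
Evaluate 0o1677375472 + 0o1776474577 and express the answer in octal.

0o3676072271

Add column by column in base 8, right to left:
  2+7 = 1 carry 1
  7+7+1 = 7 carry 1
  4+5+1 = 2 carry 1
  5+4+1 = 2 carry 1
  7+7+1 = 7 carry 1
  3+4+1 = 0 carry 1
  7+6+1 = 6 carry 1
  7+7+1 = 7 carry 1
  6+7+1 = 6 carry 1
  1+1+1 = 3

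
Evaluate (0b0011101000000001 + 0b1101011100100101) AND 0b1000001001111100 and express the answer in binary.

Add column by column in base 2, right to left:
  1+1 = 0 carry 1
  0+0+1 = 1
  0+1 = 1
  0+0 = 0
  0+0 = 0
  0+1 = 1
  0+0 = 0
  0+0 = 0
  0+1 = 1
  1+1 = 0 carry 1
  0+1+1 = 0 carry 1
  1+0+1 = 0 carry 1
  1+1+1 = 1 carry 1
  1+0+1 = 0 carry 1
  0+1+1 = 0 carry 1
  0+1+1 = 0 carry 1
  final carry 1
Sum = 0b10001000100100110; now AND with 0b1000001001111100:
  10001000100100110
& 01000001001111100
= 00000000000100100

0b100100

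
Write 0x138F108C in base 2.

Expand each hex digit to 4 bits: 1=0001 3=0011 8=1000 F=1111 1=0001 0=0000 8=1000 C=1100.

0b10011100011110001000010001100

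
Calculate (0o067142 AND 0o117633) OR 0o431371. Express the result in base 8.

0o067142 AND 0o117633 = 0o007002.
Then OR with 0o431371.

0o437373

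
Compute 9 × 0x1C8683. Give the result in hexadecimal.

0x100BA9B

Multiply each base-16 digit by 9, carrying:
  3×9 = 27 → write B carry 1
  8×9+1 = 73 → write 9 carry 4
  6×9+4 = 58 → write A carry 3
  8×9+3 = 75 → write B carry 4
  C×9+4 = 112 → write 0 carry 7
  1×9+7 = 16 → write 0 carry 1
  remaining carry: 1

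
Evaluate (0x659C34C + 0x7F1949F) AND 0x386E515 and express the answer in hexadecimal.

Add column by column in base 16, right to left:
  C+F = B carry 1
  4+9+1 = E
  3+4 = 7
  C+9 = 5 carry 1
  9+1+1 = B
  5+F = 4 carry 1
  6+7+1 = E
Sum = 0xE4B57EB; now AND with 0x386E515:
  E&3=2, 4&8=0, B&6=2, 5&E=4, 7&5=5, E&1=0, B&5=1

0x2024501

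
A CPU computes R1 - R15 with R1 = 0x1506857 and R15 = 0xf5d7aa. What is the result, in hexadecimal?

0x5a90ad

Subtract column by column in base 16:
  7-a → d (borrow)
  5-a-1 → a (borrow)
  8-7-1 → 0
  6-d → 9 (borrow)
  0-5-1 → a (borrow)
  5-f-1 → 5 (borrow)
  1-0-1 → 0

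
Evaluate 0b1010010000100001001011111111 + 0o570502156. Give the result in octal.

0o2011113555

0b1010010000100001001011111111 = 0o1220411377 in octal.
Add column by column in base 8, right to left:
  7+6 = 5 carry 1
  7+5+1 = 5 carry 1
  3+1+1 = 5
  1+2 = 3
  1+0 = 1
  4+5 = 1 carry 1
  0+0+1 = 1
  2+7 = 1 carry 1
  2+5+1 = 0 carry 1
  1+0+1 = 2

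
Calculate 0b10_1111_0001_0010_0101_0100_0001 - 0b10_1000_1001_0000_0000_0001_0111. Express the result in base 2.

Subtract column by column in base 2:
  1-1 → 0
  0-1 → 1 (borrow)
  0-1-1 → 0 (borrow)
  0-0-1 → 1 (borrow)
  0-1-1 → 0 (borrow)
  0-0-1 → 1 (borrow)
  1-0-1 → 0
  0-0 → 0
  1-0 → 1
  0-0 → 0
  1-0 → 1
  0-0 → 0
  0-0 → 0
  1-0 → 1
  0-0 → 0
  0-0 → 0
  1-1 → 0
  0-0 → 0
  0-0 → 0
  0-1 → 1 (borrow)
  1-0-1 → 0
  1-0 → 1
  1-0 → 1
  1-1 → 0
  0-0 → 0
  1-1 → 0

0b11010000010010100101010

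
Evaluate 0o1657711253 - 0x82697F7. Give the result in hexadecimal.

0x698FAB4

0o1657711253 = 0xEBF92AB in hexadecimal.
Subtract column by column in base 16:
  B-7 → 4
  A-F → B (borrow)
  2-7-1 → A (borrow)
  9-9-1 → F (borrow)
  F-6-1 → 8
  B-2 → 9
  E-8 → 6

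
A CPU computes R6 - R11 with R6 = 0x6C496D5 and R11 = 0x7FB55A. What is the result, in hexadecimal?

Subtract column by column in base 16:
  5-A → B (borrow)
  D-5-1 → 7
  6-5 → 1
  9-B → E (borrow)
  4-F-1 → 4 (borrow)
  C-7-1 → 4
  6-0 → 6

0x644E17B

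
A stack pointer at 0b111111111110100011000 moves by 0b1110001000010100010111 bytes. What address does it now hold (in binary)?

0b10110001000001000101111

Add column by column in base 2, right to left:
  0+1 = 1
  0+1 = 1
  0+1 = 1
  1+0 = 1
  1+1 = 0 carry 1
  0+0+1 = 1
  0+0 = 0
  0+0 = 0
  1+1 = 0 carry 1
  0+0+1 = 1
  1+1 = 0 carry 1
  1+0+1 = 0 carry 1
  1+0+1 = 0 carry 1
  1+0+1 = 0 carry 1
  1+0+1 = 0 carry 1
  1+1+1 = 1 carry 1
  1+0+1 = 0 carry 1
  1+0+1 = 0 carry 1
  1+0+1 = 0 carry 1
  1+1+1 = 1 carry 1
  1+1+1 = 1 carry 1
  0+1+1 = 0 carry 1
  final carry 1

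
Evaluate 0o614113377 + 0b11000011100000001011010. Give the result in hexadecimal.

0x6925759

0o614113377 = 0x63096ff in hexadecimal.
0b11000011100000001011010 = 0x61c05a in hexadecimal.
Add column by column in base 16, right to left:
  f+a = 9 carry 1
  f+5+1 = 5 carry 1
  6+0+1 = 7
  9+c = 5 carry 1
  0+1+1 = 2
  3+6 = 9
  6+0 = 6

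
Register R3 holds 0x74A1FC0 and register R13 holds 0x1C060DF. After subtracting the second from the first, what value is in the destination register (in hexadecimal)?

Subtract column by column in base 16:
  0-F → 1 (borrow)
  C-D-1 → E (borrow)
  F-0-1 → E
  1-6 → B (borrow)
  A-0-1 → 9
  4-C → 8 (borrow)
  7-1-1 → 5

0x589BEE1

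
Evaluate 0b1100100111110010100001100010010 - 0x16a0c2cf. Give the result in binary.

0b1001110010110001000000001000011

0x16a0c2cf = 0b10110101000001100001011001111 in binary.
Subtract column by column in base 2:
  0-1 → 1 (borrow)
  1-1-1 → 1 (borrow)
  0-1-1 → 0 (borrow)
  0-1-1 → 0 (borrow)
  1-0-1 → 0
  0-0 → 0
  0-1 → 1 (borrow)
  0-1-1 → 0 (borrow)
  1-0-1 → 0
  1-1 → 0
  0-0 → 0
  0-0 → 0
  0-0 → 0
  0-0 → 0
  1-1 → 0
  0-1 → 1 (borrow)
  1-0-1 → 0
  0-0 → 0
  0-0 → 0
  1-0 → 1
  1-0 → 1
  1-1 → 0
  1-0 → 1
  1-1 → 0
  0-0 → 0
  0-1 → 1 (borrow)
  1-1-1 → 1 (borrow)
  0-0-1 → 1 (borrow)
  0-1-1 → 0 (borrow)
  1-0-1 → 0
  1-0 → 1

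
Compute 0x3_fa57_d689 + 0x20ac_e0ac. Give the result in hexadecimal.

0x41b04b735

Add column by column in base 16, right to left:
  9+c = 5 carry 1
  8+a+1 = 3 carry 1
  6+0+1 = 7
  d+e = b carry 1
  7+c+1 = 4 carry 1
  5+a+1 = 0 carry 1
  a+0+1 = b
  f+2 = 1 carry 1
  3+0+1 = 4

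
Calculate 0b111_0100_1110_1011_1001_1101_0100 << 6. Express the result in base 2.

0b111010011101011100111010100000000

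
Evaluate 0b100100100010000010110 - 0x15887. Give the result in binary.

0b100001110101110001111

0x15887 = 0b10101100010000111 in binary.
Subtract column by column in base 2:
  0-1 → 1 (borrow)
  1-1-1 → 1 (borrow)
  1-1-1 → 1 (borrow)
  0-0-1 → 1 (borrow)
  1-0-1 → 0
  0-0 → 0
  0-0 → 0
  0-1 → 1 (borrow)
  0-0-1 → 1 (borrow)
  0-0-1 → 1 (borrow)
  1-0-1 → 0
  0-1 → 1 (borrow)
  0-1-1 → 0 (borrow)
  0-0-1 → 1 (borrow)
  1-1-1 → 1 (borrow)
  0-0-1 → 1 (borrow)
  0-1-1 → 0 (borrow)
  1-0-1 → 0
  0-0 → 0
  0-0 → 0
  1-0 → 1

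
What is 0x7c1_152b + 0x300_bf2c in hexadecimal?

0xac1d457

Add column by column in base 16, right to left:
  b+c = 7 carry 1
  2+2+1 = 5
  5+f = 4 carry 1
  1+b+1 = d
  1+0 = 1
  c+0 = c
  7+3 = a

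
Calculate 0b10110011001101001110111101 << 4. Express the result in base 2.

0b101100110011010011101111010000

Left shift by 4: append 4 zero bits.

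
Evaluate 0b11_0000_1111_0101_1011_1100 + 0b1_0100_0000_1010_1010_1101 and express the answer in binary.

0b10001010000000001101001

Add column by column in base 2, right to left:
  0+1 = 1
  0+0 = 0
  1+1 = 0 carry 1
  1+1+1 = 1 carry 1
  1+0+1 = 0 carry 1
  1+1+1 = 1 carry 1
  0+0+1 = 1
  1+1 = 0 carry 1
  1+0+1 = 0 carry 1
  0+1+1 = 0 carry 1
  1+0+1 = 0 carry 1
  0+1+1 = 0 carry 1
  1+0+1 = 0 carry 1
  1+0+1 = 0 carry 1
  1+0+1 = 0 carry 1
  1+0+1 = 0 carry 1
  0+0+1 = 1
  0+0 = 0
  0+1 = 1
  0+0 = 0
  1+1 = 0 carry 1
  1+0+1 = 0 carry 1
  final carry 1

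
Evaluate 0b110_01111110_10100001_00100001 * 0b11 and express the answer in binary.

0b10011011110111110001101100011

Multiply each base-2 digit by 3, carrying:
  1×3 = 3 → write 1 carry 1
  0×3+1 = 1 → write 1
  0×3 = 0 → write 0
  0×3 = 0 → write 0
  0×3 = 0 → write 0
  1×3 = 3 → write 1 carry 1
  0×3+1 = 1 → write 1
  0×3 = 0 → write 0
  1×3 = 3 → write 1 carry 1
  0×3+1 = 1 → write 1
  0×3 = 0 → write 0
  0×3 = 0 → write 0
  0×3 = 0 → write 0
  1×3 = 3 → write 1 carry 1
  0×3+1 = 1 → write 1
  1×3 = 3 → write 1 carry 1
  0×3+1 = 1 → write 1
  1×3 = 3 → write 1 carry 1
  1×3+1 = 4 → write 0 carry 2
  1×3+2 = 5 → write 1 carry 2
  1×3+2 = 5 → write 1 carry 2
  1×3+2 = 5 → write 1 carry 2
  1×3+2 = 5 → write 1 carry 2
  0×3+2 = 2 → write 0 carry 1
  0×3+1 = 1 → write 1
  1×3 = 3 → write 1 carry 1
  1×3+1 = 4 → write 0 carry 2
  remaining carry: 10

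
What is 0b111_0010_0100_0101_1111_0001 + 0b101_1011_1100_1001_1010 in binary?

0b11110000000001010001011

Add column by column in base 2, right to left:
  1+0 = 1
  0+1 = 1
  0+0 = 0
  0+1 = 1
  1+1 = 0 carry 1
  1+0+1 = 0 carry 1
  1+0+1 = 0 carry 1
  1+1+1 = 1 carry 1
  1+0+1 = 0 carry 1
  0+0+1 = 1
  1+1 = 0 carry 1
  0+1+1 = 0 carry 1
  0+1+1 = 0 carry 1
  0+1+1 = 0 carry 1
  1+0+1 = 0 carry 1
  0+1+1 = 0 carry 1
  0+1+1 = 0 carry 1
  1+0+1 = 0 carry 1
  0+1+1 = 0 carry 1
  0+0+1 = 1
  1+0 = 1
  1+0 = 1
  1+0 = 1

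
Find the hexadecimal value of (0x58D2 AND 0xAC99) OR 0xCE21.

0x58D2 AND 0xAC99 = 0x0890.
Then OR with 0xCE21.

0xCEB1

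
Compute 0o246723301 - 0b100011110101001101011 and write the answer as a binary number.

0b10100010011011110001010110

0o246723301 = 0b10100110111010011011000001 in binary.
Subtract column by column in base 2:
  1-1 → 0
  0-1 → 1 (borrow)
  0-0-1 → 1 (borrow)
  0-1-1 → 0 (borrow)
  0-0-1 → 1 (borrow)
  0-1-1 → 0 (borrow)
  1-1-1 → 1 (borrow)
  1-0-1 → 0
  0-0 → 0
  1-1 → 0
  1-0 → 1
  0-1 → 1 (borrow)
  0-0-1 → 1 (borrow)
  1-1-1 → 1 (borrow)
  0-1-1 → 0 (borrow)
  1-1-1 → 1 (borrow)
  1-1-1 → 1 (borrow)
  1-0-1 → 0
  0-0 → 0
  1-0 → 1
  1-1 → 0
  0-0 → 0
  0-0 → 0
  1-0 → 1
  0-0 → 0
  1-0 → 1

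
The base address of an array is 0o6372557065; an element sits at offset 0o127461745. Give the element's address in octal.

0o6522241032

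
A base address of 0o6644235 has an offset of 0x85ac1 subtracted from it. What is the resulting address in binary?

0b100101110110111011100

0o6644235 = 0b110110100100010011101 in binary.
0x85ac1 = 0b10000101101011000001 in binary.
Subtract column by column in base 2:
  1-1 → 0
  0-0 → 0
  1-0 → 1
  1-0 → 1
  1-0 → 1
  0-0 → 0
  0-1 → 1 (borrow)
  1-1-1 → 1 (borrow)
  0-0-1 → 1 (borrow)
  0-1-1 → 0 (borrow)
  0-0-1 → 1 (borrow)
  1-1-1 → 1 (borrow)
  0-1-1 → 0 (borrow)
  0-0-1 → 1 (borrow)
  1-1-1 → 1 (borrow)
  0-0-1 → 1 (borrow)
  1-0-1 → 0
  1-0 → 1
  0-0 → 0
  1-1 → 0
  1-0 → 1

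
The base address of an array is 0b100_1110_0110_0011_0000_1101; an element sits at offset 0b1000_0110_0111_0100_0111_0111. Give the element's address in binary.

0b110101001101011110000100

Add column by column in base 2, right to left:
  1+1 = 0 carry 1
  0+1+1 = 0 carry 1
  1+1+1 = 1 carry 1
  1+0+1 = 0 carry 1
  0+1+1 = 0 carry 1
  0+1+1 = 0 carry 1
  0+1+1 = 0 carry 1
  0+0+1 = 1
  1+0 = 1
  1+0 = 1
  0+1 = 1
  0+0 = 0
  0+1 = 1
  1+1 = 0 carry 1
  1+1+1 = 1 carry 1
  0+0+1 = 1
  0+0 = 0
  1+1 = 0 carry 1
  1+1+1 = 1 carry 1
  1+0+1 = 0 carry 1
  0+0+1 = 1
  0+0 = 0
  1+0 = 1
  0+1 = 1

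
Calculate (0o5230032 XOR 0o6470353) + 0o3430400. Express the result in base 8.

First 0o5230032 XOR 0o6470353 = 0o3640361.
Add column by column in base 8, right to left:
  1+0 = 1
  6+0 = 6
  3+4 = 7
  0+0 = 0
  4+3 = 7
  6+4 = 2 carry 1
  3+3+1 = 7

0o7270761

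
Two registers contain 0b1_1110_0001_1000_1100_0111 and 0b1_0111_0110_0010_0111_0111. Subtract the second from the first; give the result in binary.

Subtract column by column in base 2:
  1-1 → 0
  1-1 → 0
  1-1 → 0
  0-0 → 0
  0-1 → 1 (borrow)
  0-1-1 → 0 (borrow)
  1-1-1 → 1 (borrow)
  1-0-1 → 0
  0-0 → 0
  0-1 → 1 (borrow)
  0-0-1 → 1 (borrow)
  1-0-1 → 0
  1-0 → 1
  0-1 → 1 (borrow)
  0-1-1 → 0 (borrow)
  0-0-1 → 1 (borrow)
  0-1-1 → 0 (borrow)
  1-1-1 → 1 (borrow)
  1-1-1 → 1 (borrow)
  1-0-1 → 0
  1-1 → 0

0b1101011011001010000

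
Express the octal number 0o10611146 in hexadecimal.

0x231266

Each octal digit is 3 bits: 1=001 0=000 6=110 1=001 1=001 1=001 4=100 6=110.
Group the bits into nibbles: 0010 0011 0001 0010 0110 0110 → 231266.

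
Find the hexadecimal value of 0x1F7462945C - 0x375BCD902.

0x1BFEA5BB5A

Subtract column by column in base 16:
  C-2 → A
  5-0 → 5
  4-9 → B (borrow)
  9-D-1 → B (borrow)
  2-C-1 → 5 (borrow)
  6-B-1 → A (borrow)
  4-5-1 → E (borrow)
  7-7-1 → F (borrow)
  F-3-1 → B
  1-0 → 1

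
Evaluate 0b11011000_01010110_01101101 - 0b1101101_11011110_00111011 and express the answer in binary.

0b11010100111100000110010

Subtract column by column in base 2:
  1-1 → 0
  0-1 → 1 (borrow)
  1-0-1 → 0
  1-1 → 0
  0-1 → 1 (borrow)
  1-1-1 → 1 (borrow)
  1-0-1 → 0
  0-0 → 0
  0-0 → 0
  1-1 → 0
  1-1 → 0
  0-1 → 1 (borrow)
  1-1-1 → 1 (borrow)
  0-0-1 → 1 (borrow)
  1-1-1 → 1 (borrow)
  0-1-1 → 0 (borrow)
  0-1-1 → 0 (borrow)
  0-0-1 → 1 (borrow)
  0-1-1 → 0 (borrow)
  1-1-1 → 1 (borrow)
  1-0-1 → 0
  0-1 → 1 (borrow)
  1-1-1 → 1 (borrow)
  1-0-1 → 0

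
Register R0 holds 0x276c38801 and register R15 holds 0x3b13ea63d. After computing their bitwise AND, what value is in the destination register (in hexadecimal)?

0x230028001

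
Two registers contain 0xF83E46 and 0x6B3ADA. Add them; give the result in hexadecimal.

0x1637920

Add column by column in base 16, right to left:
  6+A = 0 carry 1
  4+D+1 = 2 carry 1
  E+A+1 = 9 carry 1
  3+3+1 = 7
  8+B = 3 carry 1
  F+6+1 = 6 carry 1
  final carry 1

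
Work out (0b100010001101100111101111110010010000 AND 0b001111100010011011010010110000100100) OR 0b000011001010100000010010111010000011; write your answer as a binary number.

0b11001010100011010010111010000011

0b100010001101100111101111110010010000 AND 0b001111100010011011010010110000100100 = 0b000010000000000011000010110000000000.
Then OR with 0b000011001010100000010010111010000011.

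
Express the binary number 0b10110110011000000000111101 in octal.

Group the bits in threes: 010 110 110 011 000 000 000 111 101 → 266300075.

0o266300075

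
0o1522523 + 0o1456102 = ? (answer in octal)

0o3200625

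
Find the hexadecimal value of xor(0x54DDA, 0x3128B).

XOR each hex digit independently (no carries):
  5^3=6, 4^1=5, D^2=F, D^8=5, A^B=1

0x65F51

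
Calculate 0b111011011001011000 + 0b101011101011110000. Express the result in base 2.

Add column by column in base 2, right to left:
  0+0 = 0
  0+0 = 0
  0+0 = 0
  1+0 = 1
  1+1 = 0 carry 1
  0+1+1 = 0 carry 1
  1+1+1 = 1 carry 1
  0+1+1 = 0 carry 1
  0+0+1 = 1
  1+1 = 0 carry 1
  1+0+1 = 0 carry 1
  0+1+1 = 0 carry 1
  1+1+1 = 1 carry 1
  1+1+1 = 1 carry 1
  0+0+1 = 1
  1+1 = 0 carry 1
  1+0+1 = 0 carry 1
  1+1+1 = 1 carry 1
  final carry 1

0b1100111000101001000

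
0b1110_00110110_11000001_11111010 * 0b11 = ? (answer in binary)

0b101010101001000100010111101110

Multiply each base-2 digit by 3, carrying:
  0×3 = 0 → write 0
  1×3 = 3 → write 1 carry 1
  0×3+1 = 1 → write 1
  1×3 = 3 → write 1 carry 1
  1×3+1 = 4 → write 0 carry 2
  1×3+2 = 5 → write 1 carry 2
  1×3+2 = 5 → write 1 carry 2
  1×3+2 = 5 → write 1 carry 2
  1×3+2 = 5 → write 1 carry 2
  0×3+2 = 2 → write 0 carry 1
  0×3+1 = 1 → write 1
  0×3 = 0 → write 0
  0×3 = 0 → write 0
  0×3 = 0 → write 0
  1×3 = 3 → write 1 carry 1
  1×3+1 = 4 → write 0 carry 2
  0×3+2 = 2 → write 0 carry 1
  1×3+1 = 4 → write 0 carry 2
  1×3+2 = 5 → write 1 carry 2
  0×3+2 = 2 → write 0 carry 1
  1×3+1 = 4 → write 0 carry 2
  1×3+2 = 5 → write 1 carry 2
  0×3+2 = 2 → write 0 carry 1
  0×3+1 = 1 → write 1
  0×3 = 0 → write 0
  1×3 = 3 → write 1 carry 1
  1×3+1 = 4 → write 0 carry 2
  1×3+2 = 5 → write 1 carry 2
  remaining carry: 10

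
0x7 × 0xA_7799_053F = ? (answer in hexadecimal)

0x49452F24B9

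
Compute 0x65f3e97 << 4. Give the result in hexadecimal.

0x65f3e970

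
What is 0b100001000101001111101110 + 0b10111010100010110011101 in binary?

Add column by column in base 2, right to left:
  0+1 = 1
  1+0 = 1
  1+1 = 0 carry 1
  1+1+1 = 1 carry 1
  0+1+1 = 0 carry 1
  1+0+1 = 0 carry 1
  1+0+1 = 0 carry 1
  1+1+1 = 1 carry 1
  1+1+1 = 1 carry 1
  1+0+1 = 0 carry 1
  0+1+1 = 0 carry 1
  0+0+1 = 1
  1+0 = 1
  0+0 = 0
  1+1 = 0 carry 1
  0+0+1 = 1
  0+1 = 1
  0+0 = 0
  1+1 = 0 carry 1
  0+1+1 = 0 carry 1
  0+1+1 = 0 carry 1
  0+0+1 = 1
  0+1 = 1
  1+0 = 1

0b111000011001100110001011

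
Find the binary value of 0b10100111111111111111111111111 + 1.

The trailing 24 digits are 1 (max in base 2), so adding 1 cascades: they roll to 0 and the next digit up increments.

0b10101000000000000000000000000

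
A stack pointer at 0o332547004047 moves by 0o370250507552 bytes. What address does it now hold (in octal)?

0o723017513621

Add column by column in base 8, right to left:
  7+2 = 1 carry 1
  4+5+1 = 2 carry 1
  0+5+1 = 6
  4+7 = 3 carry 1
  0+0+1 = 1
  0+5 = 5
  7+0 = 7
  4+5 = 1 carry 1
  5+2+1 = 0 carry 1
  2+0+1 = 3
  3+7 = 2 carry 1
  3+3+1 = 7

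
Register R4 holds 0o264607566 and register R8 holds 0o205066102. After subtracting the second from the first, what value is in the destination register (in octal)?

0o57521464

Subtract column by column in base 8:
  6-2 → 4
  6-0 → 6
  5-1 → 4
  7-6 → 1
  0-6 → 2 (borrow)
  6-0-1 → 5
  4-5 → 7 (borrow)
  6-0-1 → 5
  2-2 → 0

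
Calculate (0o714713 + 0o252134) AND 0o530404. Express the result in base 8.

0o120004

Add column by column in base 8, right to left:
  3+4 = 7
  1+3 = 4
  7+1 = 0 carry 1
  4+2+1 = 7
  1+5 = 6
  7+2 = 1 carry 1
  final carry 1
Sum = 0o1167047; now AND with 0o530404:
  1&0=0, 1&5=1, 6&3=2, 7&0=0, 0&4=0, 4&0=0, 7&4=4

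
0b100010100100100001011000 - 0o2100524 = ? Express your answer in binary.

0b100000011100011100000100

0o2100524 = 0b10001000000101010100 in binary.
Subtract column by column in base 2:
  0-0 → 0
  0-0 → 0
  0-1 → 1 (borrow)
  1-0-1 → 0
  1-1 → 0
  0-0 → 0
  1-1 → 0
  0-0 → 0
  0-1 → 1 (borrow)
  0-0-1 → 1 (borrow)
  0-0-1 → 1 (borrow)
  1-0-1 → 0
  0-0 → 0
  0-0 → 0
  1-0 → 1
  0-1 → 1 (borrow)
  0-0-1 → 1 (borrow)
  1-0-1 → 0
  0-0 → 0
  1-1 → 0
  0-0 → 0
  0-0 → 0
  0-0 → 0
  1-0 → 1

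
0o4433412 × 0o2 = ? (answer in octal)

Multiply each base-8 digit by 2, carrying:
  2×2 = 4 → write 4
  1×2 = 2 → write 2
  4×2 = 8 → write 0 carry 1
  3×2+1 = 7 → write 7
  3×2 = 6 → write 6
  4×2 = 8 → write 0 carry 1
  4×2+1 = 9 → write 1 carry 1
  remaining carry: 1

0o11067024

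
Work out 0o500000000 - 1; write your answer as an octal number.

The trailing 8 digits are 0, so subtracting 1 borrows through: they become 7 and the next digit up decrements.

0o477777777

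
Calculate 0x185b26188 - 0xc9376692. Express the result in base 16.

Subtract column by column in base 16:
  8-2 → 6
  8-9 → f (borrow)
  1-6-1 → a (borrow)
  6-6-1 → f (borrow)
  2-7-1 → a (borrow)
  b-3-1 → 7
  5-9 → c (borrow)
  8-c-1 → b (borrow)
  1-0-1 → 0

0xbc7afaf6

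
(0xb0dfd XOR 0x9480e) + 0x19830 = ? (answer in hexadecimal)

First 0xb0dfd XOR 0x9480e = 0x245f3.
Add column by column in base 16, right to left:
  3+0 = 3
  f+3 = 2 carry 1
  5+8+1 = e
  4+9 = d
  2+1 = 3

0x3de23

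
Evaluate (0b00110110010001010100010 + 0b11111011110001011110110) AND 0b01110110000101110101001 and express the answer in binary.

0b110010000000110001000

Add column by column in base 2, right to left:
  0+0 = 0
  1+1 = 0 carry 1
  0+1+1 = 0 carry 1
  0+0+1 = 1
  0+1 = 1
  1+1 = 0 carry 1
  0+1+1 = 0 carry 1
  1+1+1 = 1 carry 1
  0+0+1 = 1
  1+1 = 0 carry 1
  0+0+1 = 1
  0+0 = 0
  0+0 = 0
  1+1 = 0 carry 1
  0+1+1 = 0 carry 1
  0+1+1 = 0 carry 1
  1+1+1 = 1 carry 1
  1+0+1 = 0 carry 1
  0+1+1 = 0 carry 1
  1+1+1 = 1 carry 1
  1+1+1 = 1 carry 1
  0+1+1 = 0 carry 1
  0+1+1 = 0 carry 1
  final carry 1
Sum = 0b100110010000010110011000; now AND with 0b01110110000101110101001:
  100110010000010110011000
& 001110110000101110101001
= 000110010000000110001000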